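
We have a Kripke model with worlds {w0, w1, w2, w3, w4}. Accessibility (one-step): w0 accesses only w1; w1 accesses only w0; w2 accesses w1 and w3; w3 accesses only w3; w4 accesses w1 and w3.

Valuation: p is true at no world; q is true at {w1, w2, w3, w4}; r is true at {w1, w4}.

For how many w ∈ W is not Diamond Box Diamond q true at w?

w0: Diamond Box Diamond q is T. ✗
w1: Diamond Box Diamond q is F. ✓
w2: Diamond Box Diamond q is T. ✗
w3: Diamond Box Diamond q is T. ✗
w4: Diamond Box Diamond q is T. ✗
Satisfying worlds: {w1}.

1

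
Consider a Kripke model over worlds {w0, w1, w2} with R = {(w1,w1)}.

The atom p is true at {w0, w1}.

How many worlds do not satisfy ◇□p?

w0: no successors, so ◇□p fails. ✗
w1: successors {w1}; □p there: w1:T. ✓
w2: no successors, so ◇□p fails. ✗
Satisfying worlds: {w1}.
So ◇□p fails at the other 2 worlds.

2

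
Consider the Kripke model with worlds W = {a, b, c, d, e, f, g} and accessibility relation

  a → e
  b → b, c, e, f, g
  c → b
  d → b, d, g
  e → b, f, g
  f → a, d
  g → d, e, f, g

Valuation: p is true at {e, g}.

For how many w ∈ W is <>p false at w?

a: successors {e}; p there: e:T. ✓
b: successors {b, c, e, f, g}; p there: b:F, c:F, e:T, f:F, g:T. ✓
c: successors {b}; p there: b:F. ✗
d: successors {b, d, g}; p there: b:F, d:F, g:T. ✓
e: successors {b, f, g}; p there: b:F, f:F, g:T. ✓
f: successors {a, d}; p there: a:F, d:F. ✗
g: successors {d, e, f, g}; p there: d:F, e:T, f:F, g:T. ✓
Satisfying worlds: {a, b, d, e, g}.
So <>p fails at the other 2 worlds.

2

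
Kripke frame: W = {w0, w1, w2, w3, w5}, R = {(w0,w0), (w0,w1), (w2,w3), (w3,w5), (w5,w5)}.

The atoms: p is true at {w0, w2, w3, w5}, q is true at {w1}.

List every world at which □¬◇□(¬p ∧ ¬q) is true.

{w1, w2, w3, w5}

w0: successors {w0, w1}; ¬◇□(¬p ∧ ¬q) there: w0:F, w1:T. ✗
w1: no successors, so □¬◇□(¬p ∧ ¬q) holds vacuously. ✓
w2: successors {w3}; ¬◇□(¬p ∧ ¬q) there: w3:T. ✓
w3: successors {w5}; ¬◇□(¬p ∧ ¬q) there: w5:T. ✓
w5: successors {w5}; ¬◇□(¬p ∧ ¬q) there: w5:T. ✓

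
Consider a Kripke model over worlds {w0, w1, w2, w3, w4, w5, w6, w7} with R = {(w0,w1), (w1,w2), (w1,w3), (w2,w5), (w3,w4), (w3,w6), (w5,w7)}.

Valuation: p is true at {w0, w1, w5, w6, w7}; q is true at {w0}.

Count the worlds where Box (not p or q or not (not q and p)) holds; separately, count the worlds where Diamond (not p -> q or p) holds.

For Box (not p or q or not (not q and p)):
w0: successors {w1}; not p or q or not (not q and p) there: w1:F. ✗
w1: successors {w2, w3}; not p or q or not (not q and p) there: w2:T, w3:T. ✓
w2: successors {w5}; not p or q or not (not q and p) there: w5:F. ✗
w3: successors {w4, w6}; not p or q or not (not q and p) there: w4:T, w6:F. ✗
w4: no successors, so Box (not p or q or not (not q and p)) holds vacuously. ✓
w5: successors {w7}; not p or q or not (not q and p) there: w7:F. ✗
w6: no successors, so Box (not p or q or not (not q and p)) holds vacuously. ✓
w7: no successors, so Box (not p or q or not (not q and p)) holds vacuously. ✓
— 4 worlds.
For Diamond (not p -> q or p):
w0: successors {w1}; not p -> q or p there: w1:T. ✓
w1: successors {w2, w3}; not p -> q or p there: w2:F, w3:F. ✗
w2: successors {w5}; not p -> q or p there: w5:T. ✓
w3: successors {w4, w6}; not p -> q or p there: w4:F, w6:T. ✓
w4: no successors, so Diamond (not p -> q or p) fails. ✗
w5: successors {w7}; not p -> q or p there: w7:T. ✓
w6: no successors, so Diamond (not p -> q or p) fails. ✗
w7: no successors, so Diamond (not p -> q or p) fails. ✗
— 4 worlds.

4 and 4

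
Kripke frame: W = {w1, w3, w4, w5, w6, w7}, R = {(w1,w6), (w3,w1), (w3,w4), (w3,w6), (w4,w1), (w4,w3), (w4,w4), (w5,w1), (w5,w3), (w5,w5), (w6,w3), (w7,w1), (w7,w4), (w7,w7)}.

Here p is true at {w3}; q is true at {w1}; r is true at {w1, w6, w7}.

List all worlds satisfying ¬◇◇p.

{w6}

w1: ◇◇p is T. ✗
w3: ◇◇p is T. ✗
w4: ◇◇p is T. ✗
w5: ◇◇p is T. ✗
w6: ◇◇p is F. ✓
w7: ◇◇p is T. ✗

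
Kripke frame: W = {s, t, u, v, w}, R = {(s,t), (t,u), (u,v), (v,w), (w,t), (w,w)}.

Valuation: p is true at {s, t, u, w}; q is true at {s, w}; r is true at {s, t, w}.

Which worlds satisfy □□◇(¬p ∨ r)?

{s, t, u}

s: successors {t}; □◇(¬p ∨ r) there: t:T. ✓
t: successors {u}; □◇(¬p ∨ r) there: u:T. ✓
u: successors {v}; □◇(¬p ∨ r) there: v:T. ✓
v: successors {w}; □◇(¬p ∨ r) there: w:F. ✗
w: successors {t, w}; □◇(¬p ∨ r) there: t:T, w:F. ✗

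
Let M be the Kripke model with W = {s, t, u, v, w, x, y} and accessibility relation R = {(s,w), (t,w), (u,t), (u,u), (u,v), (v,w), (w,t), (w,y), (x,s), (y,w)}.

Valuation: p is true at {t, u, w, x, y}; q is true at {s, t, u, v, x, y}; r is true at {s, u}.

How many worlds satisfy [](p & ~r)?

s: successors {w}; p & ~r there: w:T. ✓
t: successors {w}; p & ~r there: w:T. ✓
u: successors {t, u, v}; p & ~r there: t:T, u:F, v:F. ✗
v: successors {w}; p & ~r there: w:T. ✓
w: successors {t, y}; p & ~r there: t:T, y:T. ✓
x: successors {s}; p & ~r there: s:F. ✗
y: successors {w}; p & ~r there: w:T. ✓
Satisfying worlds: {s, t, v, w, y}.

5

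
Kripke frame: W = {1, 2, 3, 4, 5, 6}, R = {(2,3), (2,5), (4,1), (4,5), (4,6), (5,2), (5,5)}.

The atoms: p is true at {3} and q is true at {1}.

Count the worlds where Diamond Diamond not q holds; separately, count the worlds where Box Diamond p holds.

3 and 3

For Diamond Diamond not q:
1: no successors, so Diamond Diamond not q fails. ✗
2: successors {3, 5}; Diamond not q there: 3:F, 5:T. ✓
3: no successors, so Diamond Diamond not q fails. ✗
4: successors {1, 5, 6}; Diamond not q there: 1:F, 5:T, 6:F. ✓
5: successors {2, 5}; Diamond not q there: 2:T, 5:T. ✓
6: no successors, so Diamond Diamond not q fails. ✗
— 3 worlds.
For Box Diamond p:
1: no successors, so Box Diamond p holds vacuously. ✓
2: successors {3, 5}; Diamond p there: 3:F, 5:F. ✗
3: no successors, so Box Diamond p holds vacuously. ✓
4: successors {1, 5, 6}; Diamond p there: 1:F, 5:F, 6:F. ✗
5: successors {2, 5}; Diamond p there: 2:T, 5:F. ✗
6: no successors, so Box Diamond p holds vacuously. ✓
— 3 worlds.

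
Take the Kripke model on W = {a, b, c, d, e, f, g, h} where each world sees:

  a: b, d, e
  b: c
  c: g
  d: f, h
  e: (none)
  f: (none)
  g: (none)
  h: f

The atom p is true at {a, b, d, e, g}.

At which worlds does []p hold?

a: successors {b, d, e}; p there: b:T, d:T, e:T. ✓
b: successors {c}; p there: c:F. ✗
c: successors {g}; p there: g:T. ✓
d: successors {f, h}; p there: f:F, h:F. ✗
e: no successors, so []p holds vacuously. ✓
f: no successors, so []p holds vacuously. ✓
g: no successors, so []p holds vacuously. ✓
h: successors {f}; p there: f:F. ✗

{a, c, e, f, g}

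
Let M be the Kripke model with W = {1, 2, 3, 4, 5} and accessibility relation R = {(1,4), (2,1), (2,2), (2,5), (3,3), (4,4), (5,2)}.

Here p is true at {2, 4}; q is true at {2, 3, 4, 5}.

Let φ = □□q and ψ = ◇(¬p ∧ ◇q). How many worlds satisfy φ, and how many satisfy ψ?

3 and 2

For □□q:
1: successors {4}; □q there: 4:T. ✓
2: successors {1, 2, 5}; □q there: 1:T, 2:F, 5:T. ✗
3: successors {3}; □q there: 3:T. ✓
4: successors {4}; □q there: 4:T. ✓
5: successors {2}; □q there: 2:F. ✗
— 3 worlds.
For ◇(¬p ∧ ◇q):
1: successors {4}; ¬p ∧ ◇q there: 4:F. ✗
2: successors {1, 2, 5}; ¬p ∧ ◇q there: 1:T, 2:F, 5:T. ✓
3: successors {3}; ¬p ∧ ◇q there: 3:T. ✓
4: successors {4}; ¬p ∧ ◇q there: 4:F. ✗
5: successors {2}; ¬p ∧ ◇q there: 2:F. ✗
— 2 worlds.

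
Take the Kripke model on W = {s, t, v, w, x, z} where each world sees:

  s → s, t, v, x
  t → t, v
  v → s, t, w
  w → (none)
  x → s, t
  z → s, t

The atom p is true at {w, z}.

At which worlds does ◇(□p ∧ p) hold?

{v}

s: successors {s, t, v, x}; □p ∧ p there: s:F, t:F, v:F, x:F. ✗
t: successors {t, v}; □p ∧ p there: t:F, v:F. ✗
v: successors {s, t, w}; □p ∧ p there: s:F, t:F, w:T. ✓
w: no successors, so ◇(□p ∧ p) fails. ✗
x: successors {s, t}; □p ∧ p there: s:F, t:F. ✗
z: successors {s, t}; □p ∧ p there: s:F, t:F. ✗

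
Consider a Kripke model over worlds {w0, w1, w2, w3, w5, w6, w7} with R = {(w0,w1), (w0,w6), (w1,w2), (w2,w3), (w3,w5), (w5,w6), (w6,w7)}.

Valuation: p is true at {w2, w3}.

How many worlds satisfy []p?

w0: successors {w1, w6}; p there: w1:F, w6:F. ✗
w1: successors {w2}; p there: w2:T. ✓
w2: successors {w3}; p there: w3:T. ✓
w3: successors {w5}; p there: w5:F. ✗
w5: successors {w6}; p there: w6:F. ✗
w6: successors {w7}; p there: w7:F. ✗
w7: no successors, so []p holds vacuously. ✓
Satisfying worlds: {w1, w2, w7}.

3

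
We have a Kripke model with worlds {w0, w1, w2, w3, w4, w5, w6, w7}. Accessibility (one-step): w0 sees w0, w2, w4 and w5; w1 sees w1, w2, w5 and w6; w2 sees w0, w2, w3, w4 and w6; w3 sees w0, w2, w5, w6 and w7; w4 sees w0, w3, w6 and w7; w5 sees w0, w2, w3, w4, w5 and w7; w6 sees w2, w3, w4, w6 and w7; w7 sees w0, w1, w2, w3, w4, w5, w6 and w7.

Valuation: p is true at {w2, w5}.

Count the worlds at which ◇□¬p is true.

5

w0: successors {w0, w2, w4, w5}; □¬p there: w0:F, w2:F, w4:T, w5:F. ✓
w1: successors {w1, w2, w5, w6}; □¬p there: w1:F, w2:F, w5:F, w6:F. ✗
w2: successors {w0, w2, w3, w4, w6}; □¬p there: w0:F, w2:F, w3:F, w4:T, w6:F. ✓
w3: successors {w0, w2, w5, w6, w7}; □¬p there: w0:F, w2:F, w5:F, w6:F, w7:F. ✗
w4: successors {w0, w3, w6, w7}; □¬p there: w0:F, w3:F, w6:F, w7:F. ✗
w5: successors {w0, w2, w3, w4, w5, w7}; □¬p there: w0:F, w2:F, w3:F, w4:T, w5:F, w7:F. ✓
w6: successors {w2, w3, w4, w6, w7}; □¬p there: w2:F, w3:F, w4:T, w6:F, w7:F. ✓
w7: successors {w0, w1, w2, w3, w4, w5, w6, w7}; □¬p there: w0:F, w1:F, w2:F, w3:F, w4:T, w5:F, w6:F, w7:F. ✓
Satisfying worlds: {w0, w2, w5, w6, w7}.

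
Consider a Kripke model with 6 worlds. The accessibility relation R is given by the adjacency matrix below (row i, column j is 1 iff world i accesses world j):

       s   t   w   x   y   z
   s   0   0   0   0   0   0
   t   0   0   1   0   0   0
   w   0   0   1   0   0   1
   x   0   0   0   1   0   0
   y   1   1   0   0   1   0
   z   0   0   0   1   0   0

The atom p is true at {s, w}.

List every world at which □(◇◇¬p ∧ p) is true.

s: no successors, so □(◇◇¬p ∧ p) holds vacuously. ✓
t: successors {w}; ◇◇¬p ∧ p there: w:T. ✓
w: successors {w, z}; ◇◇¬p ∧ p there: w:T, z:F. ✗
x: successors {x}; ◇◇¬p ∧ p there: x:F. ✗
y: successors {s, t, y}; ◇◇¬p ∧ p there: s:F, t:F, y:F. ✗
z: successors {x}; ◇◇¬p ∧ p there: x:F. ✗

{s, t}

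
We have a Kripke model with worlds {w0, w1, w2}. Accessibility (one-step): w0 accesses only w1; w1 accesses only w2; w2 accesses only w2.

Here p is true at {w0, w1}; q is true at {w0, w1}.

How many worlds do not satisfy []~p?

w0: successors {w1}; ~p there: w1:F. ✗
w1: successors {w2}; ~p there: w2:T. ✓
w2: successors {w2}; ~p there: w2:T. ✓
Satisfying worlds: {w1, w2}.
So []~p fails at the other 1 world.

1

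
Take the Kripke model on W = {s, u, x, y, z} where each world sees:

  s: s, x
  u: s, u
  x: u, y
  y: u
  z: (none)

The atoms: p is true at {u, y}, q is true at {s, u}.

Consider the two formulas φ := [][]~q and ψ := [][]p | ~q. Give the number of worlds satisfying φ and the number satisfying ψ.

1 and 3

For [][]~q:
s: successors {s, x}; []~q there: s:F, x:F. ✗
u: successors {s, u}; []~q there: s:F, u:F. ✗
x: successors {u, y}; []~q there: u:F, y:F. ✗
y: successors {u}; []~q there: u:F. ✗
z: no successors, so [][]~q holds vacuously. ✓
— 1 world.
For [][]p | ~q:
s: [][]p is F, ~q is F. ✗
u: [][]p is F, ~q is F. ✗
x: [][]p is F, ~q is T. ✓
y: [][]p is F, ~q is T. ✓
z: [][]p is T, ~q is T. ✓
— 3 worlds.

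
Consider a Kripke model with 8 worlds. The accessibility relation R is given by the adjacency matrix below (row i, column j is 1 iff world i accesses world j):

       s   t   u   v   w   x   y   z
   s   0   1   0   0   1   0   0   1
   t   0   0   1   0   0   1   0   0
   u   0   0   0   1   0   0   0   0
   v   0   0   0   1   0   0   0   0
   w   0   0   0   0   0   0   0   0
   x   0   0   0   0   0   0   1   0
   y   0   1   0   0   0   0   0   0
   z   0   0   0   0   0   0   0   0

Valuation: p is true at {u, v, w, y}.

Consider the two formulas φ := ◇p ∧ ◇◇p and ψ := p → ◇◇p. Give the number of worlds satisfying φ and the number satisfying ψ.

For ◇p ∧ ◇◇p:
s: ◇p is T, ◇◇p is T. ✓
t: ◇p is T, ◇◇p is T. ✓
u: ◇p is T, ◇◇p is T. ✓
v: ◇p is T, ◇◇p is T. ✓
w: ◇p is F, ◇◇p is F. ✗
x: ◇p is T, ◇◇p is F. ✗
y: ◇p is F, ◇◇p is T. ✗
z: ◇p is F, ◇◇p is F. ✗
— 4 worlds.
For p → ◇◇p:
s: p is F, ◇◇p is T. ✓
t: p is F, ◇◇p is T. ✓
u: p is T, ◇◇p is T. ✓
v: p is T, ◇◇p is T. ✓
w: p is T, ◇◇p is F. ✗
x: p is F, ◇◇p is F. ✓
y: p is T, ◇◇p is T. ✓
z: p is F, ◇◇p is F. ✓
— 7 worlds.

4 and 7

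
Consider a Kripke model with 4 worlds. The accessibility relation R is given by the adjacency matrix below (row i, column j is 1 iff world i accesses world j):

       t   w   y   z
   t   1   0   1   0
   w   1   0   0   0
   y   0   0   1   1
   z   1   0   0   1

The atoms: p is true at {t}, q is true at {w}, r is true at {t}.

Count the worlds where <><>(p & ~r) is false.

t: successors {t, y}; <>(p & ~r) there: t:F, y:F. ✗
w: successors {t}; <>(p & ~r) there: t:F. ✗
y: successors {y, z}; <>(p & ~r) there: y:F, z:F. ✗
z: successors {t, z}; <>(p & ~r) there: t:F, z:F. ✗
Satisfying worlds: ∅.
So <><>(p & ~r) fails at the other 4 worlds.

4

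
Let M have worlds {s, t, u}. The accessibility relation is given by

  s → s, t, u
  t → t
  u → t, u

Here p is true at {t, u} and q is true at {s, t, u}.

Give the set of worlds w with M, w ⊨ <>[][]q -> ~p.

s: <>[][]q is T, ~p is T. ✓
t: <>[][]q is T, ~p is F. ✗
u: <>[][]q is T, ~p is F. ✗

{s}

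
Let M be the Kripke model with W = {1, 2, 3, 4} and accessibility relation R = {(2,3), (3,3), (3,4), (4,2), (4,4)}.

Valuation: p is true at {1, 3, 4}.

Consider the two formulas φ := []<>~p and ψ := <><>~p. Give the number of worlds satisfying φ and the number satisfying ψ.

1 and 2

For []<>~p:
1: no successors, so []<>~p holds vacuously. ✓
2: successors {3}; <>~p there: 3:F. ✗
3: successors {3, 4}; <>~p there: 3:F, 4:T. ✗
4: successors {2, 4}; <>~p there: 2:F, 4:T. ✗
— 1 world.
For <><>~p:
1: no successors, so <><>~p fails. ✗
2: successors {3}; <>~p there: 3:F. ✗
3: successors {3, 4}; <>~p there: 3:F, 4:T. ✓
4: successors {2, 4}; <>~p there: 2:F, 4:T. ✓
— 2 worlds.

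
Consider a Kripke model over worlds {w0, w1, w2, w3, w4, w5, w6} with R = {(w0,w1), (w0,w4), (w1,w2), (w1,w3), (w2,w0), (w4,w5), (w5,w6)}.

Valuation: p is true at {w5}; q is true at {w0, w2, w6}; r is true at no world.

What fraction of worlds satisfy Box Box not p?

w0: successors {w1, w4}; Box not p there: w1:T, w4:F. ✗
w1: successors {w2, w3}; Box not p there: w2:T, w3:T. ✓
w2: successors {w0}; Box not p there: w0:T. ✓
w3: no successors, so Box Box not p holds vacuously. ✓
w4: successors {w5}; Box not p there: w5:T. ✓
w5: successors {w6}; Box not p there: w6:T. ✓
w6: no successors, so Box Box not p holds vacuously. ✓
That's 6 of 7 worlds, so 6/7.

6/7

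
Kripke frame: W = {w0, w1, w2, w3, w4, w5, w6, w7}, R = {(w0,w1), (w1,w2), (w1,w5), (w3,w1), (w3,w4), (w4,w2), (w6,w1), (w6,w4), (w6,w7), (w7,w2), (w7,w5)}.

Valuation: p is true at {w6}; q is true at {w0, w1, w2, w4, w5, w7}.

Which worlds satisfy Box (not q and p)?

w0: successors {w1}; not q and p there: w1:F. ✗
w1: successors {w2, w5}; not q and p there: w2:F, w5:F. ✗
w2: no successors, so Box (not q and p) holds vacuously. ✓
w3: successors {w1, w4}; not q and p there: w1:F, w4:F. ✗
w4: successors {w2}; not q and p there: w2:F. ✗
w5: no successors, so Box (not q and p) holds vacuously. ✓
w6: successors {w1, w4, w7}; not q and p there: w1:F, w4:F, w7:F. ✗
w7: successors {w2, w5}; not q and p there: w2:F, w5:F. ✗

{w2, w5}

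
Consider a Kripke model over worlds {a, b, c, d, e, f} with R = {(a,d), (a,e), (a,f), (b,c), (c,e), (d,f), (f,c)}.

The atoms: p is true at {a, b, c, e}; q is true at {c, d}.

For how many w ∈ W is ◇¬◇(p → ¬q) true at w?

3

a: successors {d, e, f}; ¬◇(p → ¬q) there: d:F, e:T, f:T. ✓
b: successors {c}; ¬◇(p → ¬q) there: c:F. ✗
c: successors {e}; ¬◇(p → ¬q) there: e:T. ✓
d: successors {f}; ¬◇(p → ¬q) there: f:T. ✓
e: no successors, so ◇¬◇(p → ¬q) fails. ✗
f: successors {c}; ¬◇(p → ¬q) there: c:F. ✗
Satisfying worlds: {a, c, d}.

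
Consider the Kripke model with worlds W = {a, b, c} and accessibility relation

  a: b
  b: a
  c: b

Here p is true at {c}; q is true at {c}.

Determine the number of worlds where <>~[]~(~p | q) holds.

3

a: successors {b}; ~[]~(~p | q) there: b:T. ✓
b: successors {a}; ~[]~(~p | q) there: a:T. ✓
c: successors {b}; ~[]~(~p | q) there: b:T. ✓
Satisfying worlds: {a, b, c}.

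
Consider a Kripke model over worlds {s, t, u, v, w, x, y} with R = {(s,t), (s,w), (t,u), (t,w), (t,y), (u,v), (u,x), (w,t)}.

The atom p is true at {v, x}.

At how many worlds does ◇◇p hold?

1

s: successors {t, w}; ◇p there: t:F, w:F. ✗
t: successors {u, w, y}; ◇p there: u:T, w:F, y:F. ✓
u: successors {v, x}; ◇p there: v:F, x:F. ✗
v: no successors, so ◇◇p fails. ✗
w: successors {t}; ◇p there: t:F. ✗
x: no successors, so ◇◇p fails. ✗
y: no successors, so ◇◇p fails. ✗
Satisfying worlds: {t}.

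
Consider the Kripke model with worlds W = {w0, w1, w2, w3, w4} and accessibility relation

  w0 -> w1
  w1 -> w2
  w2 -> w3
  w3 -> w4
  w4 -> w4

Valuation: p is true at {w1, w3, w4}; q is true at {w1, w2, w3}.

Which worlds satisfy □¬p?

{w1}

w0: successors {w1}; ¬p there: w1:F. ✗
w1: successors {w2}; ¬p there: w2:T. ✓
w2: successors {w3}; ¬p there: w3:F. ✗
w3: successors {w4}; ¬p there: w4:F. ✗
w4: successors {w4}; ¬p there: w4:F. ✗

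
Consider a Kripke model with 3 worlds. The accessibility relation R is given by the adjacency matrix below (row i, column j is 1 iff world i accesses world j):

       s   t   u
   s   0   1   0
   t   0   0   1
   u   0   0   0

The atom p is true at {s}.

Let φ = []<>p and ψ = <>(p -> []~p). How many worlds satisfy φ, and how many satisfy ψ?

1 and 2

For []<>p:
s: successors {t}; <>p there: t:F. ✗
t: successors {u}; <>p there: u:F. ✗
u: no successors, so []<>p holds vacuously. ✓
— 1 world.
For <>(p -> []~p):
s: successors {t}; p -> []~p there: t:T. ✓
t: successors {u}; p -> []~p there: u:T. ✓
u: no successors, so <>(p -> []~p) fails. ✗
— 2 worlds.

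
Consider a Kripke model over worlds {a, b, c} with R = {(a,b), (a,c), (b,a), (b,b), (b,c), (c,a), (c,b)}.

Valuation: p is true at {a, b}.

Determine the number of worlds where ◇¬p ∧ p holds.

2

a: ◇¬p is T, p is T. ✓
b: ◇¬p is T, p is T. ✓
c: ◇¬p is F, p is F. ✗
Satisfying worlds: {a, b}.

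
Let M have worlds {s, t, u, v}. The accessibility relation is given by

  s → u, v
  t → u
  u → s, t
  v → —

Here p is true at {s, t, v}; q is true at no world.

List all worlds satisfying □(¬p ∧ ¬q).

s: successors {u, v}; ¬p ∧ ¬q there: u:T, v:F. ✗
t: successors {u}; ¬p ∧ ¬q there: u:T. ✓
u: successors {s, t}; ¬p ∧ ¬q there: s:F, t:F. ✗
v: no successors, so □(¬p ∧ ¬q) holds vacuously. ✓

{t, v}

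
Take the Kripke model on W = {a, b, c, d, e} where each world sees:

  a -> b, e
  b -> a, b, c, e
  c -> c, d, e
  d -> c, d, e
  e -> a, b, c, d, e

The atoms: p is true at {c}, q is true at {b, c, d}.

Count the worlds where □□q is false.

a: successors {b, e}; □q there: b:F, e:F. ✗
b: successors {a, b, c, e}; □q there: a:F, b:F, c:F, e:F. ✗
c: successors {c, d, e}; □q there: c:F, d:F, e:F. ✗
d: successors {c, d, e}; □q there: c:F, d:F, e:F. ✗
e: successors {a, b, c, d, e}; □q there: a:F, b:F, c:F, d:F, e:F. ✗
Satisfying worlds: ∅.
So □□q fails at the other 5 worlds.

5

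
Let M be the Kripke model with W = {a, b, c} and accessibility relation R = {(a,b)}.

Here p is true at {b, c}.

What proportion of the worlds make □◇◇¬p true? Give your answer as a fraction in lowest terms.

a: successors {b}; ◇◇¬p there: b:F. ✗
b: no successors, so □◇◇¬p holds vacuously. ✓
c: no successors, so □◇◇¬p holds vacuously. ✓
That's 2 of 3 worlds, so 2/3.

2/3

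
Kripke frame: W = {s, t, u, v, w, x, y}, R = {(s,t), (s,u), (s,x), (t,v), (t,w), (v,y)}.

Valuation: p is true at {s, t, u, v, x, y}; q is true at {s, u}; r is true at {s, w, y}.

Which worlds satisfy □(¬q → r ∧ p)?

{u, v, w, x, y}

s: successors {t, u, x}; ¬q → r ∧ p there: t:F, u:T, x:F. ✗
t: successors {v, w}; ¬q → r ∧ p there: v:F, w:F. ✗
u: no successors, so □(¬q → r ∧ p) holds vacuously. ✓
v: successors {y}; ¬q → r ∧ p there: y:T. ✓
w: no successors, so □(¬q → r ∧ p) holds vacuously. ✓
x: no successors, so □(¬q → r ∧ p) holds vacuously. ✓
y: no successors, so □(¬q → r ∧ p) holds vacuously. ✓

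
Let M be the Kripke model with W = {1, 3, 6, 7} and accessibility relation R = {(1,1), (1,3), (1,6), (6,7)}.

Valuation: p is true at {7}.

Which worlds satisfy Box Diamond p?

{3, 7}

1: successors {1, 3, 6}; Diamond p there: 1:F, 3:F, 6:T. ✗
3: no successors, so Box Diamond p holds vacuously. ✓
6: successors {7}; Diamond p there: 7:F. ✗
7: no successors, so Box Diamond p holds vacuously. ✓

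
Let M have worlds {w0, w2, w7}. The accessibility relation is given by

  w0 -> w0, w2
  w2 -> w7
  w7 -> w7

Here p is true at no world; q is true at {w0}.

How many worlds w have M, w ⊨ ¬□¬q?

w0: □¬q is F. ✓
w2: □¬q is T. ✗
w7: □¬q is T. ✗
Satisfying worlds: {w0}.

1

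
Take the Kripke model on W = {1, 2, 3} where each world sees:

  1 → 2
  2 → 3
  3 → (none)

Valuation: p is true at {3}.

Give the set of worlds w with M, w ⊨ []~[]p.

1: successors {2}; ~[]p there: 2:F. ✗
2: successors {3}; ~[]p there: 3:F. ✗
3: no successors, so []~[]p holds vacuously. ✓

{3}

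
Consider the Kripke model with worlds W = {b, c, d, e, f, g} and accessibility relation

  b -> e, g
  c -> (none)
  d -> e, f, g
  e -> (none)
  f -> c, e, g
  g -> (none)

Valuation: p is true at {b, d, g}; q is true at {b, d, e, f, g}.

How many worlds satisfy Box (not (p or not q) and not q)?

3

b: successors {e, g}; not (p or not q) and not q there: e:F, g:F. ✗
c: no successors, so Box (not (p or not q) and not q) holds vacuously. ✓
d: successors {e, f, g}; not (p or not q) and not q there: e:F, f:F, g:F. ✗
e: no successors, so Box (not (p or not q) and not q) holds vacuously. ✓
f: successors {c, e, g}; not (p or not q) and not q there: c:F, e:F, g:F. ✗
g: no successors, so Box (not (p or not q) and not q) holds vacuously. ✓
Satisfying worlds: {c, e, g}.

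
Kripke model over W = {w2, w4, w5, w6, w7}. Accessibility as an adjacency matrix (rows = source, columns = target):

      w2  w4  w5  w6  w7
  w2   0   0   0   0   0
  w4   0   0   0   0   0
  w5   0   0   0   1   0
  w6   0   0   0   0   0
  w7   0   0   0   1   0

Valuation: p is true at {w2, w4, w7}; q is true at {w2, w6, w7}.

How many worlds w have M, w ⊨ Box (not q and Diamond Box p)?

w2: no successors, so Box (not q and Diamond Box p) holds vacuously. ✓
w4: no successors, so Box (not q and Diamond Box p) holds vacuously. ✓
w5: successors {w6}; not q and Diamond Box p there: w6:F. ✗
w6: no successors, so Box (not q and Diamond Box p) holds vacuously. ✓
w7: successors {w6}; not q and Diamond Box p there: w6:F. ✗
Satisfying worlds: {w2, w4, w6}.

3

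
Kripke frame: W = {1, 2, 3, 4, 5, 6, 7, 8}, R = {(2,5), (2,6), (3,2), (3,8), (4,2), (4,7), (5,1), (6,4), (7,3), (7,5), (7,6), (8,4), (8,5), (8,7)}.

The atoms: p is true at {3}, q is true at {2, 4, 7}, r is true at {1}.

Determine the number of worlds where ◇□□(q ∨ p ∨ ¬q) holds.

7

1: no successors, so ◇□□(q ∨ p ∨ ¬q) fails. ✗
2: successors {5, 6}; □□(q ∨ p ∨ ¬q) there: 5:T, 6:T. ✓
3: successors {2, 8}; □□(q ∨ p ∨ ¬q) there: 2:T, 8:T. ✓
4: successors {2, 7}; □□(q ∨ p ∨ ¬q) there: 2:T, 7:T. ✓
5: successors {1}; □□(q ∨ p ∨ ¬q) there: 1:T. ✓
6: successors {4}; □□(q ∨ p ∨ ¬q) there: 4:T. ✓
7: successors {3, 5, 6}; □□(q ∨ p ∨ ¬q) there: 3:T, 5:T, 6:T. ✓
8: successors {4, 5, 7}; □□(q ∨ p ∨ ¬q) there: 4:T, 5:T, 7:T. ✓
Satisfying worlds: {2, 3, 4, 5, 6, 7, 8}.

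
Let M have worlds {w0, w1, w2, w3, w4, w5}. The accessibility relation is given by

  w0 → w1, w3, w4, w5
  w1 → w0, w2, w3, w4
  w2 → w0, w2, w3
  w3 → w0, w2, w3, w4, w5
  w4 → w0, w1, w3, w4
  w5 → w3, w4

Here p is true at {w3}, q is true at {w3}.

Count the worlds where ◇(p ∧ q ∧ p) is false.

w0: successors {w1, w3, w4, w5}; p ∧ q ∧ p there: w1:F, w3:T, w4:F, w5:F. ✓
w1: successors {w0, w2, w3, w4}; p ∧ q ∧ p there: w0:F, w2:F, w3:T, w4:F. ✓
w2: successors {w0, w2, w3}; p ∧ q ∧ p there: w0:F, w2:F, w3:T. ✓
w3: successors {w0, w2, w3, w4, w5}; p ∧ q ∧ p there: w0:F, w2:F, w3:T, w4:F, w5:F. ✓
w4: successors {w0, w1, w3, w4}; p ∧ q ∧ p there: w0:F, w1:F, w3:T, w4:F. ✓
w5: successors {w3, w4}; p ∧ q ∧ p there: w3:T, w4:F. ✓
Satisfying worlds: {w0, w1, w2, w3, w4, w5}.
So ◇(p ∧ q ∧ p) fails at the other 0 worlds.

0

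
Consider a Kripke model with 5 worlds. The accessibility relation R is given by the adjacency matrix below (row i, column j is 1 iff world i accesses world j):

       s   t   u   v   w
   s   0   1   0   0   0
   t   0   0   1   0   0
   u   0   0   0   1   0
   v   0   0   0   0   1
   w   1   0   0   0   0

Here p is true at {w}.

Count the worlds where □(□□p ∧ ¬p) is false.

s: successors {t}; □□p ∧ ¬p there: t:F. ✗
t: successors {u}; □□p ∧ ¬p there: u:T. ✓
u: successors {v}; □□p ∧ ¬p there: v:F. ✗
v: successors {w}; □□p ∧ ¬p there: w:F. ✗
w: successors {s}; □□p ∧ ¬p there: s:F. ✗
Satisfying worlds: {t}.
So □(□□p ∧ ¬p) fails at the other 4 worlds.

4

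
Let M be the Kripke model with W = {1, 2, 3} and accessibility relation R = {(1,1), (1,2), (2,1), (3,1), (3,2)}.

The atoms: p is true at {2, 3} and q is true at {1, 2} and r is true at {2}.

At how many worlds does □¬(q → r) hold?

1

1: successors {1, 2}; ¬(q → r) there: 1:T, 2:F. ✗
2: successors {1}; ¬(q → r) there: 1:T. ✓
3: successors {1, 2}; ¬(q → r) there: 1:T, 2:F. ✗
Satisfying worlds: {2}.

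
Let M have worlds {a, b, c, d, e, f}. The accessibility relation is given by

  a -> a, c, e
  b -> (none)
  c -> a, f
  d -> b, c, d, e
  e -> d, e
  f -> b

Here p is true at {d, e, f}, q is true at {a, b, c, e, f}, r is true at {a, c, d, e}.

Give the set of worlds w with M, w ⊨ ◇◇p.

a: successors {a, c, e}; ◇p there: a:T, c:T, e:T. ✓
b: no successors, so ◇◇p fails. ✗
c: successors {a, f}; ◇p there: a:T, f:F. ✓
d: successors {b, c, d, e}; ◇p there: b:F, c:T, d:T, e:T. ✓
e: successors {d, e}; ◇p there: d:T, e:T. ✓
f: successors {b}; ◇p there: b:F. ✗

{a, c, d, e}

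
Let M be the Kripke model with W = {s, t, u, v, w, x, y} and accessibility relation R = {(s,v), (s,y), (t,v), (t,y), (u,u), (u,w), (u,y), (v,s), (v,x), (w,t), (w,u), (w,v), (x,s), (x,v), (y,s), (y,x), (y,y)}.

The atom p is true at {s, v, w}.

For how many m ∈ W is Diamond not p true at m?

s: successors {v, y}; not p there: v:F, y:T. ✓
t: successors {v, y}; not p there: v:F, y:T. ✓
u: successors {u, w, y}; not p there: u:T, w:F, y:T. ✓
v: successors {s, x}; not p there: s:F, x:T. ✓
w: successors {t, u, v}; not p there: t:T, u:T, v:F. ✓
x: successors {s, v}; not p there: s:F, v:F. ✗
y: successors {s, x, y}; not p there: s:F, x:T, y:T. ✓
Satisfying worlds: {s, t, u, v, w, y}.

6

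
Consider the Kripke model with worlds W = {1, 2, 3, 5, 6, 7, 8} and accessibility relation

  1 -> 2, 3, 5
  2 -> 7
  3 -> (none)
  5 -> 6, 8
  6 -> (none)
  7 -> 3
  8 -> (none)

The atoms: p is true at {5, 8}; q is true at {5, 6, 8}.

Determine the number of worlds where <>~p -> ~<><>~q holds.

5

1: <>~p is T, ~<><>~q is F. ✗
2: <>~p is T, ~<><>~q is F. ✗
3: <>~p is F, ~<><>~q is T. ✓
5: <>~p is T, ~<><>~q is T. ✓
6: <>~p is F, ~<><>~q is T. ✓
7: <>~p is T, ~<><>~q is T. ✓
8: <>~p is F, ~<><>~q is T. ✓
Satisfying worlds: {3, 5, 6, 7, 8}.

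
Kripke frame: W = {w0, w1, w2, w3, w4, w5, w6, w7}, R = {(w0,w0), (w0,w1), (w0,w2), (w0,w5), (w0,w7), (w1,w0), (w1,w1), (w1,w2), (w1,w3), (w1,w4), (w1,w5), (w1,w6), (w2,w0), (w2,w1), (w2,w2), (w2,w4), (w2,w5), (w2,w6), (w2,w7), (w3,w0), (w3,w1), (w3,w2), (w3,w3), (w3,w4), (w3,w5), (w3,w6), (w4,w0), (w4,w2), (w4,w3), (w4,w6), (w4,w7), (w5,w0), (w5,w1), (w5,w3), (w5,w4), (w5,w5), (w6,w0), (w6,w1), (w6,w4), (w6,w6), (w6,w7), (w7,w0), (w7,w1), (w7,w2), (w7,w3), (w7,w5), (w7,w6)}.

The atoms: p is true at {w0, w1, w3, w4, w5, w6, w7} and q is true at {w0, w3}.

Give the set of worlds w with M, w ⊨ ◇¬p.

w0: successors {w0, w1, w2, w5, w7}; ¬p there: w0:F, w1:F, w2:T, w5:F, w7:F. ✓
w1: successors {w0, w1, w2, w3, w4, w5, w6}; ¬p there: w0:F, w1:F, w2:T, w3:F, w4:F, w5:F, w6:F. ✓
w2: successors {w0, w1, w2, w4, w5, w6, w7}; ¬p there: w0:F, w1:F, w2:T, w4:F, w5:F, w6:F, w7:F. ✓
w3: successors {w0, w1, w2, w3, w4, w5, w6}; ¬p there: w0:F, w1:F, w2:T, w3:F, w4:F, w5:F, w6:F. ✓
w4: successors {w0, w2, w3, w6, w7}; ¬p there: w0:F, w2:T, w3:F, w6:F, w7:F. ✓
w5: successors {w0, w1, w3, w4, w5}; ¬p there: w0:F, w1:F, w3:F, w4:F, w5:F. ✗
w6: successors {w0, w1, w4, w6, w7}; ¬p there: w0:F, w1:F, w4:F, w6:F, w7:F. ✗
w7: successors {w0, w1, w2, w3, w5, w6}; ¬p there: w0:F, w1:F, w2:T, w3:F, w5:F, w6:F. ✓

{w0, w1, w2, w3, w4, w7}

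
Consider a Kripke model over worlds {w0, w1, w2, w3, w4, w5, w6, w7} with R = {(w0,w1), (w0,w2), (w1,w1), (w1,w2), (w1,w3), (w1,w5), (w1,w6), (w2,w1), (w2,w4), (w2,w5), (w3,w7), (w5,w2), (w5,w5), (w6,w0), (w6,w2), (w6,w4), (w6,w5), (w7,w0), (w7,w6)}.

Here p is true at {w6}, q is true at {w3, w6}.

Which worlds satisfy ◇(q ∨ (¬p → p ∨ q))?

{w1, w7}

w0: successors {w1, w2}; q ∨ (¬p → p ∨ q) there: w1:F, w2:F. ✗
w1: successors {w1, w2, w3, w5, w6}; q ∨ (¬p → p ∨ q) there: w1:F, w2:F, w3:T, w5:F, w6:T. ✓
w2: successors {w1, w4, w5}; q ∨ (¬p → p ∨ q) there: w1:F, w4:F, w5:F. ✗
w3: successors {w7}; q ∨ (¬p → p ∨ q) there: w7:F. ✗
w4: no successors, so ◇(q ∨ (¬p → p ∨ q)) fails. ✗
w5: successors {w2, w5}; q ∨ (¬p → p ∨ q) there: w2:F, w5:F. ✗
w6: successors {w0, w2, w4, w5}; q ∨ (¬p → p ∨ q) there: w0:F, w2:F, w4:F, w5:F. ✗
w7: successors {w0, w6}; q ∨ (¬p → p ∨ q) there: w0:F, w6:T. ✓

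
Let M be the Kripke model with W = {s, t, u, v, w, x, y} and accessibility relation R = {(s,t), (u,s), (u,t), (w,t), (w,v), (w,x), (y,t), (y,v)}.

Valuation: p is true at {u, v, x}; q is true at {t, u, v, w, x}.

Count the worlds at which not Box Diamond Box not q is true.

s: Box Diamond Box not q is F. ✓
t: Box Diamond Box not q is T. ✗
u: Box Diamond Box not q is F. ✓
v: Box Diamond Box not q is T. ✗
w: Box Diamond Box not q is F. ✓
x: Box Diamond Box not q is T. ✗
y: Box Diamond Box not q is F. ✓
Satisfying worlds: {s, u, w, y}.

4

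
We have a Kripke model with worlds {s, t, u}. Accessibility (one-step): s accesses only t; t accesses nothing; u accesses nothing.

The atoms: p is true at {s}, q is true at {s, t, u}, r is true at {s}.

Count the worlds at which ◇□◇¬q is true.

s: successors {t}; □◇¬q there: t:T. ✓
t: no successors, so ◇□◇¬q fails. ✗
u: no successors, so ◇□◇¬q fails. ✗
Satisfying worlds: {s}.

1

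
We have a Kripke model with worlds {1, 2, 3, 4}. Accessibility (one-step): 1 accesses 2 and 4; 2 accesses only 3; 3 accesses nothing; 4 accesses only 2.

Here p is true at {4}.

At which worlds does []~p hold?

{2, 3, 4}

1: successors {2, 4}; ~p there: 2:T, 4:F. ✗
2: successors {3}; ~p there: 3:T. ✓
3: no successors, so []~p holds vacuously. ✓
4: successors {2}; ~p there: 2:T. ✓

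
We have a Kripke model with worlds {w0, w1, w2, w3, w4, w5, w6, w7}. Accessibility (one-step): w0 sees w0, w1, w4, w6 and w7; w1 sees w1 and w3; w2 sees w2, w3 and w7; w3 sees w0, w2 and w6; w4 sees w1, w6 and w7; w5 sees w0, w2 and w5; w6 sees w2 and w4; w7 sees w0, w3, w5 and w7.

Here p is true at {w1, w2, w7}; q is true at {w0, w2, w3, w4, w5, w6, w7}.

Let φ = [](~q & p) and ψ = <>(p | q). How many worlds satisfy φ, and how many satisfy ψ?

0 and 8

For [](~q & p):
w0: successors {w0, w1, w4, w6, w7}; ~q & p there: w0:F, w1:T, w4:F, w6:F, w7:F. ✗
w1: successors {w1, w3}; ~q & p there: w1:T, w3:F. ✗
w2: successors {w2, w3, w7}; ~q & p there: w2:F, w3:F, w7:F. ✗
w3: successors {w0, w2, w6}; ~q & p there: w0:F, w2:F, w6:F. ✗
w4: successors {w1, w6, w7}; ~q & p there: w1:T, w6:F, w7:F. ✗
w5: successors {w0, w2, w5}; ~q & p there: w0:F, w2:F, w5:F. ✗
w6: successors {w2, w4}; ~q & p there: w2:F, w4:F. ✗
w7: successors {w0, w3, w5, w7}; ~q & p there: w0:F, w3:F, w5:F, w7:F. ✗
— 0 worlds.
For <>(p | q):
w0: successors {w0, w1, w4, w6, w7}; p | q there: w0:T, w1:T, w4:T, w6:T, w7:T. ✓
w1: successors {w1, w3}; p | q there: w1:T, w3:T. ✓
w2: successors {w2, w3, w7}; p | q there: w2:T, w3:T, w7:T. ✓
w3: successors {w0, w2, w6}; p | q there: w0:T, w2:T, w6:T. ✓
w4: successors {w1, w6, w7}; p | q there: w1:T, w6:T, w7:T. ✓
w5: successors {w0, w2, w5}; p | q there: w0:T, w2:T, w5:T. ✓
w6: successors {w2, w4}; p | q there: w2:T, w4:T. ✓
w7: successors {w0, w3, w5, w7}; p | q there: w0:T, w3:T, w5:T, w7:T. ✓
— 8 worlds.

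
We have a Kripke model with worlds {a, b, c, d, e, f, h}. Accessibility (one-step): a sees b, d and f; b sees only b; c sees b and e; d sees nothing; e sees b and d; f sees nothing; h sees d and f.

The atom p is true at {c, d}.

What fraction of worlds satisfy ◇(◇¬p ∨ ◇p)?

4/7

a: successors {b, d, f}; ◇¬p ∨ ◇p there: b:T, d:F, f:F. ✓
b: successors {b}; ◇¬p ∨ ◇p there: b:T. ✓
c: successors {b, e}; ◇¬p ∨ ◇p there: b:T, e:T. ✓
d: no successors, so ◇(◇¬p ∨ ◇p) fails. ✗
e: successors {b, d}; ◇¬p ∨ ◇p there: b:T, d:F. ✓
f: no successors, so ◇(◇¬p ∨ ◇p) fails. ✗
h: successors {d, f}; ◇¬p ∨ ◇p there: d:F, f:F. ✗
That's 4 of 7 worlds, so 4/7.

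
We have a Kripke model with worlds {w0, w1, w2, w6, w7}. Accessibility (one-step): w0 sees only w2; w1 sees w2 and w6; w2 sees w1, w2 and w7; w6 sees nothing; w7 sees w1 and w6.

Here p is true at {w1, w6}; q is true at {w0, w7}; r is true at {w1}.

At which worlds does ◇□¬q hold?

{w1, w2, w7}

w0: successors {w2}; □¬q there: w2:F. ✗
w1: successors {w2, w6}; □¬q there: w2:F, w6:T. ✓
w2: successors {w1, w2, w7}; □¬q there: w1:T, w2:F, w7:T. ✓
w6: no successors, so ◇□¬q fails. ✗
w7: successors {w1, w6}; □¬q there: w1:T, w6:T. ✓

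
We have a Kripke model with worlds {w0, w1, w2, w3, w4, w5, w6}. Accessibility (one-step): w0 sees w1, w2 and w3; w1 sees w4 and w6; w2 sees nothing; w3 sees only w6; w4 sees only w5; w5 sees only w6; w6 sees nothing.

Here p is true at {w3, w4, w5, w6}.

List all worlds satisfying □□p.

{w0, w1, w2, w3, w4, w5, w6}

w0: successors {w1, w2, w3}; □p there: w1:T, w2:T, w3:T. ✓
w1: successors {w4, w6}; □p there: w4:T, w6:T. ✓
w2: no successors, so □□p holds vacuously. ✓
w3: successors {w6}; □p there: w6:T. ✓
w4: successors {w5}; □p there: w5:T. ✓
w5: successors {w6}; □p there: w6:T. ✓
w6: no successors, so □□p holds vacuously. ✓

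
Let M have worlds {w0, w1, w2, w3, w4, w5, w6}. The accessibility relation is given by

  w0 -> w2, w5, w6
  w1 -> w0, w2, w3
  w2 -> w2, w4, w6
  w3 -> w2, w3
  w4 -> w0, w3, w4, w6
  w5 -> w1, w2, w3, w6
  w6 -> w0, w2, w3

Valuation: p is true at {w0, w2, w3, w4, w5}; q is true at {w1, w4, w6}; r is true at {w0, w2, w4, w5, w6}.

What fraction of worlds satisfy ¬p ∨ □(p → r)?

w0: ¬p is F, □(p → r) is T. ✓
w1: ¬p is T, □(p → r) is F. ✓
w2: ¬p is F, □(p → r) is T. ✓
w3: ¬p is F, □(p → r) is F. ✗
w4: ¬p is F, □(p → r) is F. ✗
w5: ¬p is F, □(p → r) is F. ✗
w6: ¬p is T, □(p → r) is F. ✓
That's 4 of 7 worlds, so 4/7.

4/7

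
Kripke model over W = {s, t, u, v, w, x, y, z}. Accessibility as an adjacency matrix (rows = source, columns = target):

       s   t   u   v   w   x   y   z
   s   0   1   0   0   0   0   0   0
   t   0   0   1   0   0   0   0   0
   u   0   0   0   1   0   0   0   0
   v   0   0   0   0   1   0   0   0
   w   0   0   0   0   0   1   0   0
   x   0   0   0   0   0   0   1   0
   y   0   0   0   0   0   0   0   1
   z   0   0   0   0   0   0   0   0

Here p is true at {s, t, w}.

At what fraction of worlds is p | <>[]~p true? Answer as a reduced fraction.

3/4

s: p is T, <>[]~p is T. ✓
t: p is T, <>[]~p is T. ✓
u: p is F, <>[]~p is F. ✗
v: p is F, <>[]~p is T. ✓
w: p is T, <>[]~p is T. ✓
x: p is F, <>[]~p is T. ✓
y: p is F, <>[]~p is T. ✓
z: p is F, <>[]~p is F. ✗
That's 6 of 8 worlds, so 6/8 = 3/4.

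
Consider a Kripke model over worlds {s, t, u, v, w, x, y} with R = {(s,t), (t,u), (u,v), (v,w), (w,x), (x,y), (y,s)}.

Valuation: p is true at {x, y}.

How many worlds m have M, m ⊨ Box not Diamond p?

5

s: successors {t}; not Diamond p there: t:T. ✓
t: successors {u}; not Diamond p there: u:T. ✓
u: successors {v}; not Diamond p there: v:T. ✓
v: successors {w}; not Diamond p there: w:F. ✗
w: successors {x}; not Diamond p there: x:F. ✗
x: successors {y}; not Diamond p there: y:T. ✓
y: successors {s}; not Diamond p there: s:T. ✓
Satisfying worlds: {s, t, u, x, y}.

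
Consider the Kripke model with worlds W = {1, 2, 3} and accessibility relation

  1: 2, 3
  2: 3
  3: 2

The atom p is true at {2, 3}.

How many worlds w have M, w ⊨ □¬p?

0

1: successors {2, 3}; ¬p there: 2:F, 3:F. ✗
2: successors {3}; ¬p there: 3:F. ✗
3: successors {2}; ¬p there: 2:F. ✗
Satisfying worlds: ∅.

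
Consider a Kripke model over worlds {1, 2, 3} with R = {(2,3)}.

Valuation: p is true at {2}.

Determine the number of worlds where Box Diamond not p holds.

2

1: no successors, so Box Diamond not p holds vacuously. ✓
2: successors {3}; Diamond not p there: 3:F. ✗
3: no successors, so Box Diamond not p holds vacuously. ✓
Satisfying worlds: {1, 3}.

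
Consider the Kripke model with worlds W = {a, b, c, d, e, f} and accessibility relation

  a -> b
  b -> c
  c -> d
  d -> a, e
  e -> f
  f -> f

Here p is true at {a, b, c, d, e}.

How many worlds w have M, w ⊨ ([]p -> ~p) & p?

a: []p -> ~p is F, p is T. ✗
b: []p -> ~p is F, p is T. ✗
c: []p -> ~p is F, p is T. ✗
d: []p -> ~p is F, p is T. ✗
e: []p -> ~p is T, p is T. ✓
f: []p -> ~p is T, p is F. ✗
Satisfying worlds: {e}.

1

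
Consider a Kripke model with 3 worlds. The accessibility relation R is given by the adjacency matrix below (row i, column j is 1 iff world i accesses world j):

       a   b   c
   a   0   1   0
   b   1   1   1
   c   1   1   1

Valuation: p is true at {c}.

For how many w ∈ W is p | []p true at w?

a: p is F, []p is F. ✗
b: p is F, []p is F. ✗
c: p is T, []p is F. ✓
Satisfying worlds: {c}.

1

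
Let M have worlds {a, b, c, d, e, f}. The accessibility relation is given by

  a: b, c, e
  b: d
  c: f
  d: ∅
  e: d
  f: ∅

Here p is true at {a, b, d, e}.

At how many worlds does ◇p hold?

3

a: successors {b, c, e}; p there: b:T, c:F, e:T. ✓
b: successors {d}; p there: d:T. ✓
c: successors {f}; p there: f:F. ✗
d: no successors, so ◇p fails. ✗
e: successors {d}; p there: d:T. ✓
f: no successors, so ◇p fails. ✗
Satisfying worlds: {a, b, e}.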